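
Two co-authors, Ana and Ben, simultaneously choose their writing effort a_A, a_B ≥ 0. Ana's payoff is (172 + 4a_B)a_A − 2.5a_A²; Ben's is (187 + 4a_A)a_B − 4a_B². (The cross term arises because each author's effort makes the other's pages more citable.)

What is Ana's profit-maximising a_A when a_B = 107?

120

Expanding Ana's payoff: 172a_A + 4a_Ba_A − 2.5a_A².
∂π/∂a_A = 172 + 4a_B − 5a_A = 0, so a_A = 34.4 + 0.8a_B.
At a_B = 107: a_A = 34.4 + 0.8·107 = 120.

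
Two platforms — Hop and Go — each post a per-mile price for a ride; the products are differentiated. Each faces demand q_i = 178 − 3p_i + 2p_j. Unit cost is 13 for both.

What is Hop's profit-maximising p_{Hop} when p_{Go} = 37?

Hop's profit: π = (p_{Hop} − 13)(178 − 3p_{Hop} + 2p_{Go}).
∂π/∂p_{Hop} = 217 − 6p_{Hop} + 2p_{Go} = 0 ⇒ p_{Hop} = 217/6 + (1/3)p_{Go}.
At p_{Go} = 37: p_{Hop} = 217/6 + (1/3)·37 = 48.5.

48.5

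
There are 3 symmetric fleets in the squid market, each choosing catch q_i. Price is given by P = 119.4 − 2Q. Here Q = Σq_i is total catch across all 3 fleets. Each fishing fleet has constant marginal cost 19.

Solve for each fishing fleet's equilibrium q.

12.55

A representative fishing fleet's profit is π_i = q_i(119.4 − 2Q) − 19q_i, with Q = q_i + Σ_{j≠i} q_j.
First-order condition: 100.4 − 4q_i − 2Σ_{j≠i} q_j = 0.
Imposing symmetry (q_j = q for all j) turns Σ_{j≠i} q_j into 2q, so 100.4 = 8q and q = 12.55.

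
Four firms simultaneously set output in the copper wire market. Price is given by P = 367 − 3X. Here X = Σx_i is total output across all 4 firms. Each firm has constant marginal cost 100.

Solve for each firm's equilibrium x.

17.8

A representative firm's profit is π_i = x_i(367 − 3X) − 100x_i, with X = x_i + Σ_{j≠i} x_j.
First-order condition: 267 − 6x_i − 3Σ_{j≠i} x_j = 0.
In a symmetric equilibrium every firm chooses the same x, so Σ_{j≠i} x_j = 3x. The condition becomes 267 − 15x = 0, giving x = 267/15 = 17.8.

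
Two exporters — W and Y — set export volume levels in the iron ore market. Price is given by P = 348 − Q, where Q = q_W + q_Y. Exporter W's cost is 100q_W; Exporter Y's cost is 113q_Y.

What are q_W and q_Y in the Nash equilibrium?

Exporter W's profit: π = q_W(348 − (q_W + q_Y)) − 100q_W.
∂π/∂q_W = 248 − 2q_W − q_Y = 0, so q_W = 124 − 0.5q_Y.
By the same steps for Y: q_Y = 117.5 − 0.5q_W.
Solving the two reaction functions simultaneously: (1 − (−0.5)(−0.5))q_W = 124 − 0.5·117.5, so 0.75q_W = 65.25 and q_W = 87.
Then q_Y = 117.5 − 0.5·87 = 74.

87, 74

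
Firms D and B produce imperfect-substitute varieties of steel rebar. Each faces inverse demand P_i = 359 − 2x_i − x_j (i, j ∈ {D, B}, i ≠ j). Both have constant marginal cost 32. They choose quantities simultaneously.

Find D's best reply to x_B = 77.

62.5

Firm D's profit: π = x_D(359 − 2x_D − x_B) − 32x_D.
∂π/∂x_D = 327 − 4x_D − x_B = 0 ⇒ x_D = 81.75 − 0.25x_B.
At x_B = 77: x_D = 81.75 − 0.25·77 = 62.5.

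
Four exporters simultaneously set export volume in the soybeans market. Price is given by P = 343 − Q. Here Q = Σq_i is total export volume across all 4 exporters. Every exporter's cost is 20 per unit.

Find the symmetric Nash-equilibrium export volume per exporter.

A representative exporter's profit is π_i = q_i(343 − Q) − 20q_i, with Q = q_i + Σ_{j≠i} q_j.
First-order condition: 323 − 2q_i − Σ_{j≠i} q_j = 0.
In a symmetric equilibrium every exporter chooses the same q, so Σ_{j≠i} q_j = 3q. The condition becomes 323 − 5q = 0, giving q = 323/5 = 64.6.

64.6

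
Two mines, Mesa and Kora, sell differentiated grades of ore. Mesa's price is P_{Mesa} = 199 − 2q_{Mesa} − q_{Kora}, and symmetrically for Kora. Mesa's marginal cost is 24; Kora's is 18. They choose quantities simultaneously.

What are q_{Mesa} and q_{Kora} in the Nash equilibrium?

34.6, 36.6

Mine Mesa's profit: π = q_{Mesa}(199 − 2q_{Mesa} − q_{Kora}) − 24q_{Mesa}.
∂π/∂q_{Mesa} = 175 − 4q_{Mesa} − q_{Kora} = 0 ⇒ q_{Mesa} = 43.75 − 0.25q_{Kora}.
Similarly q_{Kora} = 45.25 − 0.25q_{Mesa}.
Plugging q_{Kora} into Mesa's best response: q_{Mesa} = 43.75 − 0.25(45.25 − 0.25q_{Mesa}) ⇒ 0.9375q_{Mesa} = 32.4375, so q_{Mesa} = 34.6.
Then q_{Kora} = 45.25 − 0.25·34.6 = 36.6.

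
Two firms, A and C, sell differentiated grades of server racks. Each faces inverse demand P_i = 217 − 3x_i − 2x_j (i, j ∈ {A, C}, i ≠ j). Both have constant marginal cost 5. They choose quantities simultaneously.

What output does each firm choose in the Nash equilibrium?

26.5

Firm A's profit: π = x_A(217 − 3x_A − 2x_C) − 5x_A.
∂π/∂x_A = 212 − 6x_A − 2x_C = 0 ⇒ x_A = 106/3 − (1/3)x_C.
The game is symmetric, so in equilibrium x_C = x_A: the reaction function gives (4/3)x_A = 106/3, hence x_A = 26.5.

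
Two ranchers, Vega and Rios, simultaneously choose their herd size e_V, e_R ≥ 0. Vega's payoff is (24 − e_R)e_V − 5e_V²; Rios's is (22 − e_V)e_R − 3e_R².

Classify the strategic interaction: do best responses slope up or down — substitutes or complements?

strategic substitutes

Expanding Vega's payoff: 24e_V − e_Re_V − 5e_V².
∂π/∂e_V = 24 − e_R − 10e_V = 0, so e_V = 2.4 − 0.1e_R.
The best-response slope de_V/de_R = −0.1 < 0: the reaction function is downward-sloping, so the choices are strategic substitutes.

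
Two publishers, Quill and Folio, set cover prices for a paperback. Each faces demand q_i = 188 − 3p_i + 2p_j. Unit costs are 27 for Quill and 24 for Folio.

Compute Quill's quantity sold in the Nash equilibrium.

Quill's profit: π = (p_{Quill} − 27)(188 − 3p_{Quill} + 2p_{Folio}).
∂π/∂p_{Quill} = 269 − 6p_{Quill} + 2p_{Folio} = 0 ⇒ p_{Quill} = 269/6 + (1/3)p_{Folio}.
Similarly p_{Folio} = 130/3 + (1/3)p_{Quill}.
Substituting the second reaction function into the first: p_{Quill} = 269/6 + (1/3)(130/3 + (1/3)p_{Quill}), which gives (8/9)p_{Quill} = 1067/18 ⇒ p_{Quill} = 66.6875.
Then p_{Folio} = 130/3 + (1/3)·66.6875 = 65.5625.
q_{Quill} = 188 − 3·66.6875 + 2·65.5625 = 119.0625.

119.0625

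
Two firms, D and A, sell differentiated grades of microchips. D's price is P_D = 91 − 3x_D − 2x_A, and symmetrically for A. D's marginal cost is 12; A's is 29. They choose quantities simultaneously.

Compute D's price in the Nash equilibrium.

44.8125

Firm D's profit: π = x_D(91 − 3x_D − 2x_A) − 12x_D.
∂π/∂x_D = 79 − 6x_D − 2x_A = 0 ⇒ x_D = 79/6 − (1/3)x_A.
Similarly x_A = 31/3 − (1/3)x_D.
Plugging x_A into D's best response: x_D = 79/6 − (1/3)(31/3 − (1/3)x_D) ⇒ (8/9)x_D = 175/18, so x_D = 10.9375.
Then x_A = 31/3 − (1/3)·10.9375 = 6.6875.
P_D = 91 − 3·10.9375 − 2·6.6875 = 44.8125.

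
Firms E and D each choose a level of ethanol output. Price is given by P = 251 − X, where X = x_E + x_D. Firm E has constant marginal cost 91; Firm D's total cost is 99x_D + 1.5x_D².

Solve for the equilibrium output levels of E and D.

72, 16

Firm E's profit: π = x_E(251 − (x_E + x_D)) − 91x_E.
∂π/∂x_E = 160 − 2x_E − x_D = 0, so x_E = 80 − 0.5x_D.
For D: ∂π/∂x_D = 152 − 5x_D − x_E = 0 ⇒ x_D = 30.4 − 0.2x_E.
Solving the two reaction functions simultaneously: (1 − (−0.5)(−0.2))x_E = 80 − 0.5·30.4, so 0.9x_E = 64.8 and x_E = 72.
Then x_D = 30.4 − 0.2·72 = 16.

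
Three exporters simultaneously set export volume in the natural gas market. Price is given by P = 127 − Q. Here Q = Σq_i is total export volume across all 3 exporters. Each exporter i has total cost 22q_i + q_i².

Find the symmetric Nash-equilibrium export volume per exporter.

17.5

A representative exporter's profit is π_i = q_i(127 − Q) − 22q_i − q_i², with Q = q_i + Σ_{j≠i} q_j.
First-order condition: 105 − 4q_i − Σ_{j≠i} q_j = 0.
In a symmetric equilibrium every exporter chooses the same q, so Σ_{j≠i} q_j = 2q. The condition becomes 105 − 6q = 0, giving q = 105/6 = 17.5.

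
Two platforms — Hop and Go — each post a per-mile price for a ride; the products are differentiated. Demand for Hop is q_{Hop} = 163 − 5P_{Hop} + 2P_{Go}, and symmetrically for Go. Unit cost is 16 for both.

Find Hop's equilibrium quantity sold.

71.875

Hop's profit: π = (P_{Hop} − 16)(163 − 5P_{Hop} + 2P_{Go}).
∂π/∂P_{Hop} = 243 − 10P_{Hop} + 2P_{Go} = 0 ⇒ P_{Hop} = 24.3 + 0.2P_{Go}.
By symmetry P_{Go} = P_{Hop}; substituting into the reaction function, 0.8P_{Hop} = 24.3 and P_{Hop} = 30.375.
q_{Hop} = 163 − 5·30.375 + 2·30.375 = 71.875.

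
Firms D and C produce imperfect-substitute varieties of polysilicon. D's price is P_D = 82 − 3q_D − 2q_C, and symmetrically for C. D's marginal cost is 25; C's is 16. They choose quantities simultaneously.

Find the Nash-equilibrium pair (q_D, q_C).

Firm D's profit: π = q_D(82 − 3q_D − 2q_C) − 25q_D.
∂π/∂q_D = 57 − 6q_D − 2q_C = 0 ⇒ q_D = 9.5 − (1/3)q_C.
Similarly q_C = 11 − (1/3)q_D.
Substituting the second reaction function into the first: q_D = 9.5 − (1/3)(11 − (1/3)q_D), which gives (8/9)q_D = 35/6 ⇒ q_D = 6.5625.
Then q_C = 11 − (1/3)·6.5625 = 8.8125.

6.5625, 8.8125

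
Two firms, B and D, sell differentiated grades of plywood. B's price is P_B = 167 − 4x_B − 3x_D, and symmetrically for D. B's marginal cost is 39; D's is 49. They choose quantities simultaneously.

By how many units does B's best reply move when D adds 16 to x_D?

Firm B's profit: π = x_B(167 − 4x_B − 3x_D) − 39x_B.
∂π/∂x_B = 128 − 8x_B − 3x_D = 0 ⇒ x_B = 16 − 0.375x_D.
The reaction-function slope is −0.375, so a 16-unit rise in x_D moves x_B by −0.375 × 16 = −6. B's best response falls — the actions are strategic substitutes.

-6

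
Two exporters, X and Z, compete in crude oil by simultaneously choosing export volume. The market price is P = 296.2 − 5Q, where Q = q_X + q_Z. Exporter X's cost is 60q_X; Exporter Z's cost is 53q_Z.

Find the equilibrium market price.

Exporter X's profit: π = q_X(296.2 − 5(q_X + q_Z)) − 60q_X.
∂π/∂q_X = 236.2 − 10q_X − 5q_Z = 0, so q_X = 23.62 − 0.5q_Z.
By the same steps for Z: q_Z = 24.32 − 0.5q_X.
Substituting the second reaction function into the first: q_X = 23.62 − 0.5(24.32 − 0.5q_X), which gives 0.75q_X = 11.46 ⇒ q_X = 15.28.
Then q_Z = 24.32 − 0.5·15.28 = 16.68.
Equilibrium price: P = 296.2 − 5·31.96 = 136.4.

136.4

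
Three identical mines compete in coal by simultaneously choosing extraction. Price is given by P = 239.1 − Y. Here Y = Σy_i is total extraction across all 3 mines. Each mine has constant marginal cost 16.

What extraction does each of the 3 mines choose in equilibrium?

55.775

A representative mine's profit is π_i = y_i(239.1 − Y) − 16y_i, with Y = y_i + Σ_{j≠i} y_j.
First-order condition: 223.1 − 2y_i − Σ_{j≠i} y_j = 0.
In a symmetric equilibrium every mine chooses the same y, so Σ_{j≠i} y_j = 2y. The condition becomes 223.1 − 4y = 0, giving y = 223.1/4 = 55.775.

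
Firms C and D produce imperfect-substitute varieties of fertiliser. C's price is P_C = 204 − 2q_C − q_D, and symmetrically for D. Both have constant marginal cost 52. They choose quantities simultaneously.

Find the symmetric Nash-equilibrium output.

30.4

Firm C's profit: π = q_C(204 − 2q_C − q_D) − 52q_C.
∂π/∂q_C = 152 − 4q_C − q_D = 0 ⇒ q_C = 38 − 0.25q_D.
Setting q_C = q_D in the reaction function: q_C = 38 − 0.25q_C, so q_C = 38 / 1.25 = 30.4.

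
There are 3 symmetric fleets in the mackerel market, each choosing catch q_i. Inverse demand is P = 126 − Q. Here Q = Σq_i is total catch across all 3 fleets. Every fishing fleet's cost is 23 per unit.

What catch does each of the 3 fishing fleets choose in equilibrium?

A representative fishing fleet's profit is π_i = q_i(126 − Q) − 23q_i, with Q = q_i + Σ_{j≠i} q_j.
First-order condition: 103 − 2q_i − Σ_{j≠i} q_j = 0.
With identical fishing fleets, set every q_j = q: then 103 − 2q − 2q = 0, i.e. q = 103/4 = 25.75.

25.75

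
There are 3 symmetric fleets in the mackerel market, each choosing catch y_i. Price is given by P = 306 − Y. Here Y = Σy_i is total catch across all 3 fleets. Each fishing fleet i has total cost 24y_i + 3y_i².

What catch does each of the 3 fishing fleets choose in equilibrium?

28.2

A representative fishing fleet's profit is π_i = y_i(306 − Y) − 24y_i − 3y_i², with Y = y_i + Σ_{j≠i} y_j.
First-order condition: 282 − 8y_i − Σ_{j≠i} y_j = 0.
With identical fishing fleets, set every y_j = y: then 282 − 8y − 2y = 0, i.e. y = 282/10 = 28.2.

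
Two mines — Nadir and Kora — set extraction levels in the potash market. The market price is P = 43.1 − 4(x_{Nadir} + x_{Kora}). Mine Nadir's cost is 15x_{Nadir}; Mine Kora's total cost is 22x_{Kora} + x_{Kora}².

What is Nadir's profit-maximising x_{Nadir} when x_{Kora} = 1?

3.0125

Mine Nadir's profit: π = x_{Nadir}(43.1 − 4(x_{Nadir} + x_{Kora})) − 15x_{Nadir}.
∂π/∂x_{Nadir} = 28.1 − 8x_{Nadir} − 4x_{Kora} = 0, so x_{Nadir} = 3.5125 − 0.5x_{Kora}.
At x_{Kora} = 1: x_{Nadir} = 3.5125 − 0.5·1 = 3.0125.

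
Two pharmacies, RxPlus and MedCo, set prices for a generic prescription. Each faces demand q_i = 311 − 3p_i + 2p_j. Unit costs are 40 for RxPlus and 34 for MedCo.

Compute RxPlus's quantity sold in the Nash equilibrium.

RxPlus's profit: π = (p_{RxPlus} − 40)(311 − 3p_{RxPlus} + 2p_{MedCo}).
∂π/∂p_{RxPlus} = 431 − 6p_{RxPlus} + 2p_{MedCo} = 0 ⇒ p_{RxPlus} = 431/6 + (1/3)p_{MedCo}.
Similarly p_{MedCo} = 413/6 + (1/3)p_{RxPlus}.
Solving the two reaction functions simultaneously: (1 − (1/3)(1/3))p_{RxPlus} = 431/6 + (1/3)·(413/6), so (8/9)p_{RxPlus} = 853/9 and p_{RxPlus} = 106.625.
Then p_{MedCo} = 413/6 + (1/3)·106.625 = 104.375.
q_{RxPlus} = 311 − 3·106.625 + 2·104.375 = 199.875.

199.875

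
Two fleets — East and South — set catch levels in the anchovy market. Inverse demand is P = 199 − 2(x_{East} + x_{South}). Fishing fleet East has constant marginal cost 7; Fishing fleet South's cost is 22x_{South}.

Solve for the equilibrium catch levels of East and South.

34.5, 27

Fishing fleet East's profit: π = x_{East}(199 − 2(x_{East} + x_{South})) − 7x_{East}.
∂π/∂x_{East} = 192 − 4x_{East} − 2x_{South} = 0, so x_{East} = 48 − 0.5x_{South}.
By the same steps for South: x_{South} = 44.25 − 0.5x_{East}.
Substituting the second reaction function into the first: x_{East} = 48 − 0.5(44.25 − 0.5x_{East}), which gives 0.75x_{East} = 25.875 ⇒ x_{East} = 34.5.
Then x_{South} = 44.25 − 0.5·34.5 = 27.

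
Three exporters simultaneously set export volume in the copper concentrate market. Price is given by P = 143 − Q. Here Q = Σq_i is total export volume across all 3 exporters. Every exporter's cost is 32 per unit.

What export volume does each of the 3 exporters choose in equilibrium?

A representative exporter's profit is π_i = q_i(143 − Q) − 32q_i, with Q = q_i + Σ_{j≠i} q_j.
First-order condition: 111 − 2q_i − Σ_{j≠i} q_j = 0.
In a symmetric equilibrium every exporter chooses the same q, so Σ_{j≠i} q_j = 2q. The condition becomes 111 − 4q = 0, giving q = 111/4 = 27.75.

27.75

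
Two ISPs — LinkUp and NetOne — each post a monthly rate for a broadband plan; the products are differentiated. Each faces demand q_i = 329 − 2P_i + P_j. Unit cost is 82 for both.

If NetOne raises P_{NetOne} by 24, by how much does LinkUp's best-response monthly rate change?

LinkUp's profit: π = (P_{LinkUp} − 82)(329 − 2P_{LinkUp} + P_{NetOne}).
∂π/∂P_{LinkUp} = 493 − 4P_{LinkUp} + P_{NetOne} = 0 ⇒ P_{LinkUp} = 123.25 + 0.25P_{NetOne}.
The reaction-function slope is 0.25, so a 24-unit rise in P_{NetOne} moves P_{LinkUp} by 0.25 × 24 = 6. LinkUp's best response rises — the actions are strategic complements.

6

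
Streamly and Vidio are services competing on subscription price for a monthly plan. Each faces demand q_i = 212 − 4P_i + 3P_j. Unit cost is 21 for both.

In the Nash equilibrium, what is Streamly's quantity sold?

Streamly's profit: π = (P_{Streamly} − 21)(212 − 4P_{Streamly} + 3P_{Vidio}).
∂π/∂P_{Streamly} = 296 − 8P_{Streamly} + 3P_{Vidio} = 0 ⇒ P_{Streamly} = 37 + 0.375P_{Vidio}.
The game is symmetric, so in equilibrium P_{Vidio} = P_{Streamly}: the reaction function gives 0.625P_{Streamly} = 37, hence P_{Streamly} = 59.2.
q_{Streamly} = 212 − 4·59.2 + 3·59.2 = 152.8.

152.8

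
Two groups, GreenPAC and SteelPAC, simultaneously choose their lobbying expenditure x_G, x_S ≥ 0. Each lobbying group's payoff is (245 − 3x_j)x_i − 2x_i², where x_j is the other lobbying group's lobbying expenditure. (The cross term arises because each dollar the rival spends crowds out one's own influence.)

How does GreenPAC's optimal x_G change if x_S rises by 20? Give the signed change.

GreenPAC's payoff is (245 − 3x_S)x_G − 2x_G².
∂π/∂x_G = 245 − 3x_S − 4x_G = 0, so x_G = 61.25 − 0.75x_S.
The reaction-function slope is −0.75, so a 20-unit rise in x_S moves x_G by −0.75 × 20 = −15. GreenPAC's best response falls — the actions are strategic substitutes.

-15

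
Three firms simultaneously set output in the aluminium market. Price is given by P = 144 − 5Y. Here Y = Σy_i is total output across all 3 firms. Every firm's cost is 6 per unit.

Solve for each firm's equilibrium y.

6.9

A representative firm's profit is π_i = y_i(144 − 5Y) − 6y_i, with Y = y_i + Σ_{j≠i} y_j.
First-order condition: 138 − 10y_i − 5Σ_{j≠i} y_j = 0.
Imposing symmetry (y_j = y for all j) turns Σ_{j≠i} y_j into 2y, so 138 = 20y and y = 6.9.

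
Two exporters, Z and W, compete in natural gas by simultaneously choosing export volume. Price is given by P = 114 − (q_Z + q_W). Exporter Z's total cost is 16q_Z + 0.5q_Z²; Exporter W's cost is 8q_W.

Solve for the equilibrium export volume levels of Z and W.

Exporter Z's profit: π = q_Z(114 − (q_Z + q_W)) − 16q_Z − 0.5q_Z².
∂π/∂q_Z = 98 − 3q_Z − q_W = 0, so q_Z = 98/3 − (1/3)q_W.
For W: ∂π/∂q_W = 106 − 2q_W − q_Z = 0 ⇒ q_W = 53 − 0.5q_Z.
Solving the two reaction functions simultaneously: (1 − (−1/3)(−0.5))q_Z = 98/3 − (1/3)·53, so (5/6)q_Z = 15 and q_Z = 18.
Then q_W = 53 − 0.5·18 = 44.

18, 44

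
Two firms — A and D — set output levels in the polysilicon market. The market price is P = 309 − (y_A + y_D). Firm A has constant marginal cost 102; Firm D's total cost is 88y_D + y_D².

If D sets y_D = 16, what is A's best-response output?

95.5

Firm A's profit: π = y_A(309 − (y_A + y_D)) − 102y_A.
∂π/∂y_A = 207 − 2y_A − y_D = 0, so y_A = 103.5 − 0.5y_D.
At y_D = 16: y_A = 103.5 − 0.5·16 = 95.5.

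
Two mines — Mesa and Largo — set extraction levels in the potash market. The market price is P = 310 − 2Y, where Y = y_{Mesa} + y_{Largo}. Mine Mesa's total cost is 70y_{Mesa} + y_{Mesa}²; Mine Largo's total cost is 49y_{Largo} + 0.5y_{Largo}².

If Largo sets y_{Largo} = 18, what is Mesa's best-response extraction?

34

Mine Mesa's profit: π = y_{Mesa}(310 − 2(y_{Mesa} + y_{Largo})) − 70y_{Mesa} − y_{Mesa}².
∂π/∂y_{Mesa} = 240 − 6y_{Mesa} − 2y_{Largo} = 0, so y_{Mesa} = 40 − (1/3)y_{Largo}.
At y_{Largo} = 18: y_{Mesa} = 40 − (1/3)·18 = 34.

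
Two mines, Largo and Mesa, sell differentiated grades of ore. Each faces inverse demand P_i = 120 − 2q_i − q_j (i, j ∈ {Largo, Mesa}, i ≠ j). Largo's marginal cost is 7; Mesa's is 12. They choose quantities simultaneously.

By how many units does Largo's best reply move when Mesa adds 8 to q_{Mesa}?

Mine Largo's profit: π = q_{Largo}(120 − 2q_{Largo} − q_{Mesa}) − 7q_{Largo}.
∂π/∂q_{Largo} = 113 − 4q_{Largo} − q_{Mesa} = 0 ⇒ q_{Largo} = 28.25 − 0.25q_{Mesa}.
The reaction-function slope is −0.25, so an 8-unit rise in q_{Mesa} moves q_{Largo} by −0.25 × 8 = −2. Largo's best response falls — the actions are strategic substitutes.

-2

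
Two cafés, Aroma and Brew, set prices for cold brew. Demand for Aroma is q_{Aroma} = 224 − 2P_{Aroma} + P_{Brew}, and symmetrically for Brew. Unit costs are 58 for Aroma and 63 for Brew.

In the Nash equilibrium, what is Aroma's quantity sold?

112

Aroma's profit: π = (P_{Aroma} − 58)(224 − 2P_{Aroma} + P_{Brew}).
∂π/∂P_{Aroma} = 340 − 4P_{Aroma} + P_{Brew} = 0 ⇒ P_{Aroma} = 85 + 0.25P_{Brew}.
Similarly P_{Brew} = 87.5 + 0.25P_{Aroma}.
Substituting the second reaction function into the first: P_{Aroma} = 85 + 0.25(87.5 + 0.25P_{Aroma}), which gives 0.9375P_{Aroma} = 106.875 ⇒ P_{Aroma} = 114.
Then P_{Brew} = 87.5 + 0.25·114 = 116.
q_{Aroma} = 224 − 2·114 + 116 = 112.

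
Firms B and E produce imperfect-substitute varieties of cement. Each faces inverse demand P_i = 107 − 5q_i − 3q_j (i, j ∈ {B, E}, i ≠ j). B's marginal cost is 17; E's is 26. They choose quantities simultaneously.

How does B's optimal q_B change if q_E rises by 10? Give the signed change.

-3

Firm B's profit: π = q_B(107 − 5q_B − 3q_E) − 17q_B.
∂π/∂q_B = 90 − 10q_B − 3q_E = 0 ⇒ q_B = 9 − 0.3q_E.
The reaction-function slope is −0.3, so a 10-unit rise in q_E moves q_B by −0.3 × 10 = −3. B's best response falls — the actions are strategic substitutes.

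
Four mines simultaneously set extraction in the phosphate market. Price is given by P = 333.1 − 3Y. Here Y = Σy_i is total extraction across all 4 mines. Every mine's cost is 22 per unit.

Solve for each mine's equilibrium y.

A representative mine's profit is π_i = y_i(333.1 − 3Y) − 22y_i, with Y = y_i + Σ_{j≠i} y_j.
First-order condition: 311.1 − 6y_i − 3Σ_{j≠i} y_j = 0.
Imposing symmetry (y_j = y for all j) turns Σ_{j≠i} y_j into 3y, so 311.1 = 15y and y = 20.74.

20.74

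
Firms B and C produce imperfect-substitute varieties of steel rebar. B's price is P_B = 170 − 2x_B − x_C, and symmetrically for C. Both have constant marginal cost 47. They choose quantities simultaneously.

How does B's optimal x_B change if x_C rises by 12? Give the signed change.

-3

Firm B's profit: π = x_B(170 − 2x_B − x_C) − 47x_B.
∂π/∂x_B = 123 − 4x_B − x_C = 0 ⇒ x_B = 30.75 − 0.25x_C.
The reaction-function slope is −0.25, so a 12-unit rise in x_C moves x_B by −0.25 × 12 = −3. B's best response falls — the actions are strategic substitutes.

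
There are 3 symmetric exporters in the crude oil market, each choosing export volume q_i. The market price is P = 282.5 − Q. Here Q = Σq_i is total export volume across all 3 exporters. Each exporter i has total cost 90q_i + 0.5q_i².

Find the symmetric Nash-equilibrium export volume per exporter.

A representative exporter's profit is π_i = q_i(282.5 − Q) − 90q_i − 0.5q_i², with Q = q_i + Σ_{j≠i} q_j.
First-order condition: 192.5 − 3q_i − Σ_{j≠i} q_j = 0.
Imposing symmetry (q_j = q for all j) turns Σ_{j≠i} q_j into 2q, so 192.5 = 5q and q = 38.5.

38.5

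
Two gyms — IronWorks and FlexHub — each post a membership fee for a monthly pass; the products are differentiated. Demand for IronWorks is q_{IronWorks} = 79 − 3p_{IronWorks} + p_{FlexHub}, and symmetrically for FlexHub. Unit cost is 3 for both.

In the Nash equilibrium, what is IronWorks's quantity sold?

43.8

IronWorks's profit: π = (p_{IronWorks} − 3)(79 − 3p_{IronWorks} + p_{FlexHub}).
∂π/∂p_{IronWorks} = 88 − 6p_{IronWorks} + p_{FlexHub} = 0 ⇒ p_{IronWorks} = 44/3 + (1/6)p_{FlexHub}.
Setting p_{IronWorks} = p_{FlexHub} in the reaction function: p_{IronWorks} = 44/3 + (1/6)p_{IronWorks}, so p_{IronWorks} = (44/3) / (5/6) = 17.6.
q_{IronWorks} = 79 − 3·17.6 + 17.6 = 43.8.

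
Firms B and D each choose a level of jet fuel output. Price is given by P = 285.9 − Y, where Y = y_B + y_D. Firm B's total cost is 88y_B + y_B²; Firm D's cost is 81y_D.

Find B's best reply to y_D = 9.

Firm B's profit: π = y_B(285.9 − (y_B + y_D)) − 88y_B − y_B².
∂π/∂y_B = 197.9 − 4y_B − y_D = 0, so y_B = 49.475 − 0.25y_D.
At y_D = 9: y_B = 49.475 − 0.25·9 = 47.225.

47.225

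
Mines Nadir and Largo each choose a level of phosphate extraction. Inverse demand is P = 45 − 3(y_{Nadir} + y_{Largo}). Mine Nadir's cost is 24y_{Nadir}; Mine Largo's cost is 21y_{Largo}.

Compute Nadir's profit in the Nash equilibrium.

Mine Nadir's profit: π = y_{Nadir}(45 − 3(y_{Nadir} + y_{Largo})) − 24y_{Nadir}.
∂π/∂y_{Nadir} = 21 − 6y_{Nadir} − 3y_{Largo} = 0, so y_{Nadir} = 3.5 − 0.5y_{Largo}.
By the same steps for Largo: y_{Largo} = 4 − 0.5y_{Nadir}.
Plugging y_{Largo} into Nadir's best response: y_{Nadir} = 3.5 − 0.5(4 − 0.5y_{Nadir}) ⇒ 0.75y_{Nadir} = 1.5, so y_{Nadir} = 2.
Then y_{Largo} = 4 − 0.5·2 = 3.
Price P = 45 − 3·5 = 30.
Nadir's profit: (30 − 24)·2 = 12.

12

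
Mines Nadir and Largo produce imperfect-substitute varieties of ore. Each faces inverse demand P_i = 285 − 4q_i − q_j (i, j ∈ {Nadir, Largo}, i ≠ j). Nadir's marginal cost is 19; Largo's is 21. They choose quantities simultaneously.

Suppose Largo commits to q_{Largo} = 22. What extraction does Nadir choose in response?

30.5

Mine Nadir's profit: π = q_{Nadir}(285 − 4q_{Nadir} − q_{Largo}) − 19q_{Nadir}.
∂π/∂q_{Nadir} = 266 − 8q_{Nadir} − q_{Largo} = 0 ⇒ q_{Nadir} = 33.25 − 0.125q_{Largo}.
At q_{Largo} = 22: q_{Nadir} = 33.25 − 0.125·22 = 30.5.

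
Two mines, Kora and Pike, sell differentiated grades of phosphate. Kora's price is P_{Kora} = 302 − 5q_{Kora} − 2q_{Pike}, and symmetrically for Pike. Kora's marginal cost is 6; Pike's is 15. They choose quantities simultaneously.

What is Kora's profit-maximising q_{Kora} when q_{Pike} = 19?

Mine Kora's profit: π = q_{Kora}(302 − 5q_{Kora} − 2q_{Pike}) − 6q_{Kora}.
∂π/∂q_{Kora} = 296 − 10q_{Kora} − 2q_{Pike} = 0 ⇒ q_{Kora} = 29.6 − 0.2q_{Pike}.
At q_{Pike} = 19: q_{Kora} = 29.6 − 0.2·19 = 25.8.

25.8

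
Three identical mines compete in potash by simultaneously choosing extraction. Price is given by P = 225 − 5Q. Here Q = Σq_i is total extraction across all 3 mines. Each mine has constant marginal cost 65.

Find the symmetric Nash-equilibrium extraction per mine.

A representative mine's profit is π_i = q_i(225 − 5Q) − 65q_i, with Q = q_i + Σ_{j≠i} q_j.
First-order condition: 160 − 10q_i − 5Σ_{j≠i} q_j = 0.
Imposing symmetry (q_j = q for all j) turns Σ_{j≠i} q_j into 2q, so 160 = 20q and q = 8.

8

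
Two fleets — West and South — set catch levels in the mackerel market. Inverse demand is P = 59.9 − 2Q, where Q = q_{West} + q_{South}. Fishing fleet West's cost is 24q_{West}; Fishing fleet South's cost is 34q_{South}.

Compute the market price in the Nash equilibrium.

Fishing fleet West's profit: π = q_{West}(59.9 − 2(q_{West} + q_{South})) − 24q_{West}.
∂π/∂q_{West} = 35.9 − 4q_{West} − 2q_{South} = 0, so q_{West} = 8.975 − 0.5q_{South}.
By the same steps for South: q_{South} = 6.475 − 0.5q_{West}.
Solving the two reaction functions simultaneously: (1 − (−0.5)(−0.5))q_{West} = 8.975 − 0.5·6.475, so 0.75q_{West} = 5.7375 and q_{West} = 7.65.
Then q_{South} = 6.475 − 0.5·7.65 = 2.65.
Equilibrium price: P = 59.9 − 2·10.3 = 39.3.

39.3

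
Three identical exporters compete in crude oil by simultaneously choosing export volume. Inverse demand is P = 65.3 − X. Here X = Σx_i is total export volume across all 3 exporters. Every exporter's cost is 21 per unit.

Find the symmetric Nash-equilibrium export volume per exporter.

11.075

A representative exporter's profit is π_i = x_i(65.3 − X) − 21x_i, with X = x_i + Σ_{j≠i} x_j.
First-order condition: 44.3 − 2x_i − Σ_{j≠i} x_j = 0.
In a symmetric equilibrium every exporter chooses the same x, so Σ_{j≠i} x_j = 2x. The condition becomes 44.3 − 4x = 0, giving x = 44.3/4 = 11.075.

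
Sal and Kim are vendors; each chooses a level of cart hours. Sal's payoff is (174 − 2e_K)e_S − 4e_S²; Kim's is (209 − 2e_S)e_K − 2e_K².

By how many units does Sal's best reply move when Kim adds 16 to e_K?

-4

Expanding Sal's payoff: 174e_S − 2e_Ke_S − 4e_S².
∂π/∂e_S = 174 − 2e_K − 8e_S = 0, so e_S = 21.75 − 0.25e_K.
The reaction-function slope is −0.25, so a 16-unit rise in e_K moves e_S by −0.25 × 16 = −4. Sal's best response falls — the actions are strategic substitutes.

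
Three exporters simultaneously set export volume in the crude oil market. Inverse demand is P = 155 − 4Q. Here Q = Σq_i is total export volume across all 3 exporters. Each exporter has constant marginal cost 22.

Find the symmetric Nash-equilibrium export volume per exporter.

8.3125

A representative exporter's profit is π_i = q_i(155 − 4Q) − 22q_i, with Q = q_i + Σ_{j≠i} q_j.
First-order condition: 133 − 8q_i − 4Σ_{j≠i} q_j = 0.
In a symmetric equilibrium every exporter chooses the same q, so Σ_{j≠i} q_j = 2q. The condition becomes 133 − 16q = 0, giving q = 133/16 = 8.3125.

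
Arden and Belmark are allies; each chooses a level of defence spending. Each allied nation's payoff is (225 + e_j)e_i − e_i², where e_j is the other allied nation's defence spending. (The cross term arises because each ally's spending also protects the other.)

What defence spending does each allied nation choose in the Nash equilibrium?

225

Arden's payoff is (225 + e_B)e_A − e_A².
∂π/∂e_A = 225 + e_B − 2e_A = 0, so e_A = 112.5 + 0.5e_B.
The game is symmetric, so in equilibrium e_B = e_A: the reaction function gives 0.5e_A = 112.5, hence e_A = 225.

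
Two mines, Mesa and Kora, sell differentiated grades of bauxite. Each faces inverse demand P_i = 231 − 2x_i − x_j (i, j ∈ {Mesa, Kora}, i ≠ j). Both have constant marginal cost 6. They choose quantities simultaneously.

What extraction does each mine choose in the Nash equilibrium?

Mine Mesa's profit: π = x_{Mesa}(231 − 2x_{Mesa} − x_{Kora}) − 6x_{Mesa}.
∂π/∂x_{Mesa} = 225 − 4x_{Mesa} − x_{Kora} = 0 ⇒ x_{Mesa} = 56.25 − 0.25x_{Kora}.
Setting x_{Mesa} = x_{Kora} in the reaction function: x_{Mesa} = 56.25 − 0.25x_{Mesa}, so x_{Mesa} = 56.25 / 1.25 = 45.

45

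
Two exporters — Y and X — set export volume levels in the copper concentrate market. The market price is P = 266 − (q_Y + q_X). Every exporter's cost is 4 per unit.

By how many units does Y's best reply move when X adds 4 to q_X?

-2

Exporter Y's profit: π = q_Y(266 − (q_Y + q_X)) − 4q_Y.
∂π/∂q_Y = 262 − 2q_Y − q_X = 0, so q_Y = 131 − 0.5q_X.
The reaction-function slope is −0.5, so a 4-unit rise in q_X moves q_Y by −0.5 × 4 = −2. Y's best response falls — the actions are strategic substitutes.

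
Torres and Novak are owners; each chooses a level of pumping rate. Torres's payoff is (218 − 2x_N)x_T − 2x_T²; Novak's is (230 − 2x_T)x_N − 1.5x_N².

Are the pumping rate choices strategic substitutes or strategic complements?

Expanding Torres's payoff: 218x_T − 2x_Nx_T − 2x_T².
∂π/∂x_T = 218 − 2x_N − 4x_T = 0, so x_T = 54.5 − 0.5x_N.
The best-response slope dx_T/dx_N = −0.5 < 0: the reaction function is downward-sloping, so the choices are strategic substitutes.

strategic substitutes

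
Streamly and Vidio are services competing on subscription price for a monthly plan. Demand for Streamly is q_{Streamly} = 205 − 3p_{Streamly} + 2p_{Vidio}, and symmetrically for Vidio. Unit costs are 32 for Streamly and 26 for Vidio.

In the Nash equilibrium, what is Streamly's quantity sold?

Streamly's profit: π = (p_{Streamly} − 32)(205 − 3p_{Streamly} + 2p_{Vidio}).
∂π/∂p_{Streamly} = 301 − 6p_{Streamly} + 2p_{Vidio} = 0 ⇒ p_{Streamly} = 301/6 + (1/3)p_{Vidio}.
Similarly p_{Vidio} = 283/6 + (1/3)p_{Streamly}.
Plugging p_{Vidio} into Streamly's best response: p_{Streamly} = 301/6 + (1/3)(283/6 + (1/3)p_{Streamly}) ⇒ (8/9)p_{Streamly} = 593/9, so p_{Streamly} = 74.125.
Then p_{Vidio} = 283/6 + (1/3)·74.125 = 71.875.
q_{Streamly} = 205 − 3·74.125 + 2·71.875 = 126.375.

126.375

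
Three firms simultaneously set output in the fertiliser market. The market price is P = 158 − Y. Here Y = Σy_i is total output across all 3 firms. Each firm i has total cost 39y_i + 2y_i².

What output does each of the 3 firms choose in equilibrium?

14.875

A representative firm's profit is π_i = y_i(158 − Y) − 39y_i − 2y_i², with Y = y_i + Σ_{j≠i} y_j.
First-order condition: 119 − 6y_i − Σ_{j≠i} y_j = 0.
With identical firms, set every y_j = y: then 119 − 6y − 2y = 0, i.e. y = 119/8 = 14.875.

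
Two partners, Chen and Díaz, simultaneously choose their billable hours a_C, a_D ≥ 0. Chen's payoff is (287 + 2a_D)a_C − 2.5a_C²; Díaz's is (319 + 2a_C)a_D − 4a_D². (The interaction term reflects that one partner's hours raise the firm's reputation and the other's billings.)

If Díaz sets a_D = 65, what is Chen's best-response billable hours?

Expanding Chen's payoff: 287a_C + 2a_Da_C − 2.5a_C².
∂π/∂a_C = 287 + 2a_D − 5a_C = 0, so a_C = 57.4 + 0.4a_D.
At a_D = 65: a_C = 57.4 + 0.4·65 = 83.4.

83.4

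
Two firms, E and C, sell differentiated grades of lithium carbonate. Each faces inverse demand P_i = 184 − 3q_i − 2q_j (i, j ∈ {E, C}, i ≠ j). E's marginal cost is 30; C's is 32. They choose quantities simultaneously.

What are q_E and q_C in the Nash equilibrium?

Firm E's profit: π = q_E(184 − 3q_E − 2q_C) − 30q_E.
∂π/∂q_E = 154 − 6q_E − 2q_C = 0 ⇒ q_E = 77/3 − (1/3)q_C.
Similarly q_C = 76/3 − (1/3)q_E.
Solving the two reaction functions simultaneously: (1 − (−1/3)(−1/3))q_E = 77/3 − (1/3)·(76/3), so (8/9)q_E = 155/9 and q_E = 19.375.
Then q_C = 76/3 − (1/3)·19.375 = 18.875.

19.375, 18.875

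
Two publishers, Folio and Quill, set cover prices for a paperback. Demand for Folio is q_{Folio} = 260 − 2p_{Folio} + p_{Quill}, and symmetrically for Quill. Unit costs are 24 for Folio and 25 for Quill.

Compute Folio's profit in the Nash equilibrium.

Folio's profit: π = (p_{Folio} − 24)(260 − 2p_{Folio} + p_{Quill}).
∂π/∂p_{Folio} = 308 − 4p_{Folio} + p_{Quill} = 0 ⇒ p_{Folio} = 77 + 0.25p_{Quill}.
Similarly p_{Quill} = 77.5 + 0.25p_{Folio}.
Substituting the second reaction function into the first: p_{Folio} = 77 + 0.25(77.5 + 0.25p_{Folio}), which gives 0.9375p_{Folio} = 96.375 ⇒ p_{Folio} = 102.8.
Then p_{Quill} = 77.5 + 0.25·102.8 = 103.2.
q_{Folio} = 260 − 2·102.8 + 103.2 = 157.6.
Profit = (102.8 − 24)·157.6 = 12418.88.

12418.88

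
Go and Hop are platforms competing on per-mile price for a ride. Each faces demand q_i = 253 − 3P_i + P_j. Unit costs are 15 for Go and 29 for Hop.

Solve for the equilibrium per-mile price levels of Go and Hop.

Go's profit: π = (P_{Go} − 15)(253 − 3P_{Go} + P_{Hop}).
∂π/∂P_{Go} = 298 − 6P_{Go} + P_{Hop} = 0 ⇒ P_{Go} = 149/3 + (1/6)P_{Hop}.
Similarly P_{Hop} = 170/3 + (1/6)P_{Go}.
Solving the two reaction functions simultaneously: (1 − (1/6)(1/6))P_{Go} = 149/3 + (1/6)·(170/3), so (35/36)P_{Go} = 532/9 and P_{Go} = 60.8.
Then P_{Hop} = 170/3 + (1/6)·60.8 = 66.8.

60.8, 66.8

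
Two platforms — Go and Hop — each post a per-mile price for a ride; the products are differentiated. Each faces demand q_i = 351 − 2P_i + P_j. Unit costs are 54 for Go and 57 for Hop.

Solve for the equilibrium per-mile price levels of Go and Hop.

153.4, 154.6

Go's profit: π = (P_{Go} − 54)(351 − 2P_{Go} + P_{Hop}).
∂π/∂P_{Go} = 459 − 4P_{Go} + P_{Hop} = 0 ⇒ P_{Go} = 114.75 + 0.25P_{Hop}.
Similarly P_{Hop} = 116.25 + 0.25P_{Go}.
Plugging P_{Hop} into Go's best response: P_{Go} = 114.75 + 0.25(116.25 + 0.25P_{Go}) ⇒ 0.9375P_{Go} = 143.8125, so P_{Go} = 153.4.
Then P_{Hop} = 116.25 + 0.25·153.4 = 154.6.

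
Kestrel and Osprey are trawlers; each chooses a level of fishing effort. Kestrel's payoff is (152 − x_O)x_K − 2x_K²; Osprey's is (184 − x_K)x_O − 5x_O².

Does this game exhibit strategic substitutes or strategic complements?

strategic substitutes

Expanding Kestrel's payoff: 152x_K − x_Ox_K − 2x_K².
∂π/∂x_K = 152 − x_O − 4x_K = 0, so x_K = 38 − 0.25x_O.
The best-response slope dx_K/dx_O = −0.25 < 0: the reaction function is downward-sloping, so the choices are strategic substitutes.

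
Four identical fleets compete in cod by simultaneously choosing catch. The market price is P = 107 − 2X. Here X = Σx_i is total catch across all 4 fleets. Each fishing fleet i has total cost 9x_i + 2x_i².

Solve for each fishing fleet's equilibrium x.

A representative fishing fleet's profit is π_i = x_i(107 − 2X) − 9x_i − 2x_i², with X = x_i + Σ_{j≠i} x_j.
First-order condition: 98 − 8x_i − 2Σ_{j≠i} x_j = 0.
Imposing symmetry (x_j = x for all j) turns Σ_{j≠i} x_j into 3x, so 98 = 14x and x = 7.

7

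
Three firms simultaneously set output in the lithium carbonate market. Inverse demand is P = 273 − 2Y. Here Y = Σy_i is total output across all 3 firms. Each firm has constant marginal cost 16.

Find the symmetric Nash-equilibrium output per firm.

A representative firm's profit is π_i = y_i(273 − 2Y) − 16y_i, with Y = y_i + Σ_{j≠i} y_j.
First-order condition: 257 − 4y_i − 2Σ_{j≠i} y_j = 0.
With identical firms, set every y_j = y: then 257 − 4y − 4y = 0, i.e. y = 257/8 = 32.125.

32.125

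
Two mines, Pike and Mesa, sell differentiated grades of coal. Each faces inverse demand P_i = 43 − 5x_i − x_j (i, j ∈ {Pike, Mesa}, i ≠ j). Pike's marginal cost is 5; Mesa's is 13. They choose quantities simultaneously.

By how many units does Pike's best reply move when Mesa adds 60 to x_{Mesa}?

Mine Pike's profit: π = x_{Pike}(43 − 5x_{Pike} − x_{Mesa}) − 5x_{Pike}.
∂π/∂x_{Pike} = 38 − 10x_{Pike} − x_{Mesa} = 0 ⇒ x_{Pike} = 3.8 − 0.1x_{Mesa}.
The reaction-function slope is −0.1, so a 60-unit rise in x_{Mesa} moves x_{Pike} by −0.1 × 60 = −6. Pike's best response falls — the actions are strategic substitutes.

-6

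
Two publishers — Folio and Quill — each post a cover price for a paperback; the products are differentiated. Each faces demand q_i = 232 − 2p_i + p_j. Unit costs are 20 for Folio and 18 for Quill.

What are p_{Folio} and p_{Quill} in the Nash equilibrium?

Folio's profit: π = (p_{Folio} − 20)(232 − 2p_{Folio} + p_{Quill}).
∂π/∂p_{Folio} = 272 − 4p_{Folio} + p_{Quill} = 0 ⇒ p_{Folio} = 68 + 0.25p_{Quill}.
Similarly p_{Quill} = 67 + 0.25p_{Folio}.
Substituting the second reaction function into the first: p_{Folio} = 68 + 0.25(67 + 0.25p_{Folio}), which gives 0.9375p_{Folio} = 84.75 ⇒ p_{Folio} = 90.4.
Then p_{Quill} = 67 + 0.25·90.4 = 89.6.

90.4, 89.6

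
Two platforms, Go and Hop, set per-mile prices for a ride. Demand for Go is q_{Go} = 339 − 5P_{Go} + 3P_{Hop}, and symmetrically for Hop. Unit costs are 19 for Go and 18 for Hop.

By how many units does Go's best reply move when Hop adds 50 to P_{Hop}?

Go's profit: π = (P_{Go} − 19)(339 − 5P_{Go} + 3P_{Hop}).
∂π/∂P_{Go} = 434 − 10P_{Go} + 3P_{Hop} = 0 ⇒ P_{Go} = 43.4 + 0.3P_{Hop}.
The reaction-function slope is 0.3, so a 50-unit rise in P_{Hop} moves P_{Go} by 0.3 × 50 = 15. Go's best response rises — the actions are strategic complements.

15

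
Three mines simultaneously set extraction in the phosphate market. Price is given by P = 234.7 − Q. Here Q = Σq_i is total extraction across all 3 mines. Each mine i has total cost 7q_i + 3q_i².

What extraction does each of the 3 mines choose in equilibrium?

A representative mine's profit is π_i = q_i(234.7 − Q) − 7q_i − 3q_i², with Q = q_i + Σ_{j≠i} q_j.
First-order condition: 227.7 − 8q_i − Σ_{j≠i} q_j = 0.
With identical mines, set every q_j = q: then 227.7 − 8q − 2q = 0, i.e. q = 227.7/10 = 22.77.

22.77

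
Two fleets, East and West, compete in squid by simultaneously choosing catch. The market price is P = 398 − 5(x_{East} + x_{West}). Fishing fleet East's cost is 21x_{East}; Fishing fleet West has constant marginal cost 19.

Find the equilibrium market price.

146

Fishing fleet East's profit: π = x_{East}(398 − 5(x_{East} + x_{West})) − 21x_{East}.
∂π/∂x_{East} = 377 − 10x_{East} − 5x_{West} = 0, so x_{East} = 37.7 − 0.5x_{West}.
By the same steps for West: x_{West} = 37.9 − 0.5x_{East}.
Substituting the second reaction function into the first: x_{East} = 37.7 − 0.5(37.9 − 0.5x_{East}), which gives 0.75x_{East} = 18.75 ⇒ x_{East} = 25.
Then x_{West} = 37.9 − 0.5·25 = 25.4.
Equilibrium price: P = 398 − 5·50.4 = 146.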